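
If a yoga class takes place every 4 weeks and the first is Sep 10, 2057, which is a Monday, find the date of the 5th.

Dec 31, 2057

The 5th occurrence is 4 intervals after the first: 4 × 28 = 112 days after Sep 10, 2057.
Sep has 30 days — 20 days to the end of Sep leaves 92.
Oct has 31 days (61 left).
Nov has 30 days (31 left).
31 days into Dec → Dec 31, 2057.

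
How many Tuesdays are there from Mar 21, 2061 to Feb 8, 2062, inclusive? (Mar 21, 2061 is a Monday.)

47

Mar 21, 2061 is a Monday; the first Tuesday on or after it is Mar 22, 2061 (1 day later).
From Mar 22, 2061 to Feb 8, 2062: 284 + 39 = 323 days (rest of 2061, to Feb 8, 2062 in 2062).
323 ÷ 7 = 46 full weeks with remainder 1, so 46 more Tuesdays after the first → 47.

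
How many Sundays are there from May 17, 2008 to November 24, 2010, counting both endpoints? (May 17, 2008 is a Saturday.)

May 17, 2008 is a Saturday; the first Sunday on or after it is May 18, 2008 (1 day later).
From May 18, 2008 to November 24, 2010: 227 + 365 + 328 = 920 days (rest of 2008, 2009, to November 24, 2010 in 2010).
920 ÷ 7 = 131 full weeks with remainder 3, so 131 more Sundays after the first → 132.

132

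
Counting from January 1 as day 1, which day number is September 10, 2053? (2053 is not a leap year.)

253

Days in months before September: 31 + 28 + 31 + 30 + 31 + 30 + 31 + 31 = 243.
Plus 10 days into September → day 253.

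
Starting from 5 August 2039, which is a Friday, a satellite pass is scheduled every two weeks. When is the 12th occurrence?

6 January 2040

The 12th occurrence is 11 intervals after the first: 11 × 14 = 154 days after 5 August 2039.
August has 31 days — 26 days to the end of August leaves 128.
September has 30 days (98 left).
October has 31 days (67 left).
November has 30 days (37 left).
December has 31 days (6 left).
6 days into January → 6 January 2040.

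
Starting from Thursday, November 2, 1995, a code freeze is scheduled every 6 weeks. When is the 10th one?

November 14, 1996

The 10th occurrence is 9 intervals after the first: 9 × 42 = 378 days after November 2, 1995.
November has 30 days — 28 days to the end of November leaves 350.
December has 31 days (319 left).
January has 31 days (288 left).
February has 29 days (259 left).
March has 31 days (228 left).
April has 30 days (198 left).
May has 31 days (167 left).
June has 30 days (137 left).
July has 31 days (106 left).
August has 31 days (75 left).
September has 30 days (45 left).
October has 31 days (14 left).
14 days into November → November 14, 1996.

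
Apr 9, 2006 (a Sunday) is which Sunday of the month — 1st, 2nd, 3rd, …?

Day 9 falls in week ⌈9/7⌉ of the month.
Days 1–7 hold the 1st Sunday, 8–14 the 2nd, 15–21 the 3rd, 22–28 the 4th, 29–31 the 5th.
9 is in the range for the 2nd.

2nd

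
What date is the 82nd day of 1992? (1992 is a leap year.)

January has 31 days (82 − 31 = 51 remain).
February has 29 days (51 − 29 = 22 remain).
22 into March → March 22.

March 22, 1992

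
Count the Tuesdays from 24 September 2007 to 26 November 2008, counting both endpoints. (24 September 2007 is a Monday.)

62

24 September 2007 is a Monday; the first Tuesday on or after it is 25 September 2007 (1 day later).
From 25 September 2007 to 26 November 2008: 97 + 331 = 428 days (rest of 2007, to 26 November 2008 in 2008).
428 ÷ 7 = 61 full weeks with remainder 1, so 61 more Tuesdays after the first → 62.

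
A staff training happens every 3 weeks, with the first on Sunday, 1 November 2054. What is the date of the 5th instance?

24 January 2055

The 5th occurrence is 4 intervals after the first: 4 × 21 = 84 days after 1 November 2054.
November has 30 days — 29 days to the end of November leaves 55.
December has 31 days (24 left).
24 days into January → 24 January 2055.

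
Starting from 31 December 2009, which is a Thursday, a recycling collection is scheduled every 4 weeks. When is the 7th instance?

The 7th occurrence is 6 intervals after the first: 6 × 28 = 168 days after 31 December 2009.
December has 31 days — 0 days to the end of December leaves 168.
January has 31 days (137 left).
February has 28 days (109 left).
March has 31 days (78 left).
April has 30 days (48 left).
May has 31 days (17 left).
17 days into June → 17 June 2010.

17 June 2010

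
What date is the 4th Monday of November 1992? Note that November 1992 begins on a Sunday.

November 23, 1992

November 1992 begins on a Sunday, so the first Monday is November 2 (1 day later).
The 4th Monday is 3 weeks later: 2 + 21 = 23.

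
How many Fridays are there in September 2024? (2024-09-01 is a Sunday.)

4

2024-09-01 is a Sunday; the first Friday on or after it is 2024-09-06 (5 days later).
From 2024-09-06 to 2024-09-30 is 30 − 6 = 24 days.
24 ÷ 7 = 3 full weeks with remainder 3, so 3 more Fridays after the first → 4.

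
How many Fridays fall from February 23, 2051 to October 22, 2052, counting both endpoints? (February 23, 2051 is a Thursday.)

87

February 23, 2051 is a Thursday; the first Friday on or after it is February 24, 2051 (1 day later).
From February 24, 2051 to October 22, 2052: 310 + 296 = 606 days (rest of 2051, to October 22, 2052 in 2052).
606 ÷ 7 = 86 full weeks with remainder 4, so 86 more Fridays after the first → 87.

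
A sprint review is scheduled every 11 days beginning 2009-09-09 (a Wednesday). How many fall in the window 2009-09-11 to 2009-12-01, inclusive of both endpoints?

7

Occurrences land 11·i days after 2009-09-09 for i = 0, 1, 2, …
2009-09-11 is 2 days after the start; 2 ÷ 11 = 0 remainder 2; since the remainder is 2, round up to i = 1. First occurrence in the window: #2 on 2009-09-20 (1×11 = 11 days in).
2009-12-01 is 83 days after the start; 83 ÷ 11 = 7 remainder 6. Last occurrence in the window: #8 on 2009-11-25.
Occurrences #2 through #8: 7 in total.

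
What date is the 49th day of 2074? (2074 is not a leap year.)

Feb 18, 2074

Jan has 31 days (49 − 31 = 18 remain).
18 into Feb → Feb 18.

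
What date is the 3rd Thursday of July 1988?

1988-07-21

July 1988 begins on a Friday, so the first Thursday is July 7 (6 days later).
The 3rd Thursday is 2 weeks later: 7 + 14 = 21.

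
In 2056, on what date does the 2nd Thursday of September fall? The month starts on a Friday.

September 14, 2056

September 2056 begins on a Friday, so the first Thursday is September 7 (6 days later).
The 2nd Thursday is 1 weeks later: 7 + 7 = 14.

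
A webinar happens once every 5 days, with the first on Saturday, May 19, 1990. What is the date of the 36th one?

November 10, 1990

The 36th occurrence is 35 intervals after the first: 35 × 5 = 175 days after May 19, 1990.
May has 31 days — 12 days to the end of May leaves 163.
June has 30 days (133 left).
July has 31 days (102 left).
August has 31 days (71 left).
September has 30 days (41 left).
October has 31 days (10 left).
10 days into November → November 10, 1990.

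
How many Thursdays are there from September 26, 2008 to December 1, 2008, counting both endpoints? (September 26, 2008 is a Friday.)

September 26, 2008 is a Friday; the first Thursday on or after it is October 2, 2008 (6 days later).
From October 2, 2008 to December 1, 2008: 29 + 30 + 1 = 60 days (rest of October, November, December).
60 ÷ 7 = 8 full weeks with remainder 4, so 8 more Thursdays after the first → 9.

9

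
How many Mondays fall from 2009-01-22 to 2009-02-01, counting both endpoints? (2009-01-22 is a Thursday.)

1

2009-01-22 is a Thursday; the first Monday on or after it is 2009-01-26 (4 days later).
From 2009-01-26 to 2009-02-01: 5 + 1 = 6 days (rest of January, February).
6 ÷ 7 = 0 full weeks with remainder 6, so 0 more Mondays after the first → 1.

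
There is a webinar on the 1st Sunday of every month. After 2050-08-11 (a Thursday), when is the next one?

2050-09-04

August 2050 starts on a Monday, so its 1st Sunday is 2050-08-07 (6 days in).
That is not after 2050-08-11, so look at September 2050.
September 2050 starts on a Thursday, so its 1st Sunday is 2050-09-04 (3 days in).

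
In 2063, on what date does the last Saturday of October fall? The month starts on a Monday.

October 2063 begins on a Monday, so the first Saturday is October 6 (5 days later).
October 2063 has 31 days. Adding weeks: 6, 13, 20, 27 — the last one ≤ 31 is the 27th.

2063-10-27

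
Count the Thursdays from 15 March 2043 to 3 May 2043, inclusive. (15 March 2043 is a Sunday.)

7

15 March 2043 is a Sunday; the first Thursday on or after it is 19 March 2043 (4 days later).
From 19 March 2043 to 3 May 2043: 12 + 30 + 3 = 45 days (rest of March, April, May).
45 ÷ 7 = 6 full weeks with remainder 3, so 6 more Thursdays after the first → 7.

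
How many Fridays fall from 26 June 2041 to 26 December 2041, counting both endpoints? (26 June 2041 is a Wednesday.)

26 June 2041 is a Wednesday; the first Friday on or after it is 28 June 2041 (2 days later).
From 28 June 2041 to 26 December 2041: 2 + 31 + 31 + 30 + 31 + 30 + 26 = 181 days (rest of June, July, August, September, October, November, December).
181 ÷ 7 = 25 full weeks with remainder 6, so 25 more Fridays after the first → 26.

26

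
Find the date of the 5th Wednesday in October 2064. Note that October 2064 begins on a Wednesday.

2064-10-29

October 2064 begins on a Wednesday, so the first Wednesday is October 1.
The 5th Wednesday is 4 weeks later: 1 + 28 = 29.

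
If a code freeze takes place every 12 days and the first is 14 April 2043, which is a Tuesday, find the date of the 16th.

The 16th occurrence is 15 intervals after the first: 15 × 12 = 180 days after 14 April 2043.
April has 30 days — 16 days to the end of April leaves 164.
May has 31 days (133 left).
June has 30 days (103 left).
July has 31 days (72 left).
August has 31 days (41 left).
September has 30 days (11 left).
11 days into October → 11 October 2043.

11 October 2043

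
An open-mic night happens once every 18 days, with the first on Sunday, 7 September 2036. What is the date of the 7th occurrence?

24 December 2036

The 7th occurrence is 6 intervals after the first: 6 × 18 = 108 days after 7 September 2036.
September has 30 days — 23 days to the end of September leaves 85.
October has 31 days (54 left).
November has 30 days (24 left).
24 days into December → 24 December 2036.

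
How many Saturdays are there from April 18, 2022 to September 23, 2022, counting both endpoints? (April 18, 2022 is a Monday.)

22

April 18, 2022 is a Monday; the first Saturday on or after it is April 23, 2022 (5 days later).
From April 23, 2022 to September 23, 2022: 7 + 31 + 30 + 31 + 31 + 23 = 153 days (rest of April, May, June, July, August, September).
153 ÷ 7 = 21 full weeks with remainder 6, so 21 more Saturdays after the first → 22.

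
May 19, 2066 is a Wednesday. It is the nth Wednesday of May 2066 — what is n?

Day 19 falls in week ⌈19/7⌉ of the month.
Days 1–7 hold the 1st Wednesday, 8–14 the 2nd, 15–21 the 3rd, 22–28 the 4th, 29–31 the 5th.
19 is in the range for the 3rd.

3rd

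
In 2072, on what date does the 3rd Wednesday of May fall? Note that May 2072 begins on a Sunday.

May 2072 begins on a Sunday, so the first Wednesday is May 4 (3 days later).
The 3rd Wednesday is 2 weeks later: 4 + 14 = 18.

May 18, 2072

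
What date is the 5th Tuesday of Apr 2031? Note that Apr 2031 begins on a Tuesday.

Apr 29, 2031

Apr 2031 begins on a Tuesday, so the first Tuesday is Apr 1.
The 5th Tuesday is 4 weeks later: 1 + 28 = 29.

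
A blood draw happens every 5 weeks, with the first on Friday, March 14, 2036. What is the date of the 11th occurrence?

The 11th occurrence is 10 intervals after the first: 10 × 35 = 350 days after March 14, 2036.
March has 31 days — 17 days to the end of March leaves 333.
April has 30 days (303 left).
May has 31 days (272 left).
June has 30 days (242 left).
July has 31 days (211 left).
August has 31 days (180 left).
September has 30 days (150 left).
October has 31 days (119 left).
November has 30 days (89 left).
December has 31 days (58 left).
January has 31 days (27 left).
27 days into February → February 27, 2037.

February 27, 2037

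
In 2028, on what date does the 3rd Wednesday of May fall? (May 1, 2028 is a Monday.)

2028-05-17

May 2028 begins on a Monday, so the first Wednesday is May 3 (2 days later).
The 3rd Wednesday is 2 weeks later: 3 + 14 = 17.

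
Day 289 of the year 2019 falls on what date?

October 16, 2019

January has 31 days (289 − 31 = 258 remain).
February has 28 days (258 − 28 = 230 remain).
March has 31 days (230 − 31 = 199 remain).
April has 30 days (199 − 30 = 169 remain).
May has 31 days (169 − 31 = 138 remain).
June has 30 days (138 − 30 = 108 remain).
July has 31 days (108 − 31 = 77 remain).
August has 31 days (77 − 31 = 46 remain).
September has 30 days (46 − 30 = 16 remain).
16 into October → October 16.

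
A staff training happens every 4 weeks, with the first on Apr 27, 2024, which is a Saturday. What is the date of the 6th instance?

Sep 14, 2024

The 6th occurrence is 5 intervals after the first: 5 × 28 = 140 days after Apr 27, 2024.
Apr has 30 days — 3 days to the end of Apr leaves 137.
May has 31 days (106 left).
Jun has 30 days (76 left).
Jul has 31 days (45 left).
Aug has 31 days (14 left).
14 days into Sep → Sep 14, 2024.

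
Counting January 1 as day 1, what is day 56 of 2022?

2022-02-25

January has 31 days (56 − 31 = 25 remain).
25 into February → February 25.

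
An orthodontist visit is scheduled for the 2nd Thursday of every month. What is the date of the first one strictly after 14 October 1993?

October 1993 starts on a Friday; its first Thursday is the 7th, so the 2nd Thursday is the 14th — 14 October 1993.
That is not after 14 October 1993, so look at November 1993.
November 1993 starts on a Monday; its first Thursday is the 4th, so the 2nd Thursday is the 11th — 11 November 1993.

11 November 1993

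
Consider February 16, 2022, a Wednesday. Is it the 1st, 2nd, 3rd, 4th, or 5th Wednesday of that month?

3rd

Day 16 falls in week ⌈16/7⌉ of the month.
Days 1–7 hold the 1st Wednesday, 8–14 the 2nd, 15–21 the 3rd, 22–28 the 4th, 29–31 the 5th.
16 is in the range for the 3rd.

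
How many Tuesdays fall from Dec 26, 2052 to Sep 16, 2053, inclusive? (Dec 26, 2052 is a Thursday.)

38

Dec 26, 2052 is a Thursday; the first Tuesday on or after it is Dec 31, 2052 (5 days later).
From Dec 31, 2052 to Sep 16, 2053: 0 + 31 + 28 + 31 + 30 + 31 + 30 + 31 + 31 + 16 = 259 days (rest of Dec, Jan, Feb, Mar, Apr, May, Jun, Jul, Aug, Sep).
259 ÷ 7 = 37 full weeks with remainder 0, so 37 more Tuesdays after the first → 38.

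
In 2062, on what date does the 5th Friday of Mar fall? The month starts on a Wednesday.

Mar 31, 2062

Mar 2062 begins on a Wednesday, so the first Friday is Mar 3 (2 days later).
The 5th Friday is 4 weeks later: 3 + 28 = 31.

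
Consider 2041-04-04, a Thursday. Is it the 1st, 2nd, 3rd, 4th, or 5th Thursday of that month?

Day 4 falls in week ⌈4/7⌉ of the month.
Days 1–7 hold the 1st Thursday, 8–14 the 2nd, 15–21 the 3rd, 22–28 the 4th, 29–31 the 5th.
4 is in the range for the 1st.

1st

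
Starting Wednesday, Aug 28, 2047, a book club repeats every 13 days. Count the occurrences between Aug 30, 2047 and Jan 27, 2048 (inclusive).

11

Occurrences land 13·i days after Aug 28, 2047 for i = 0, 1, 2, …
Aug 30, 2047 is 2 days after the start; 2 ÷ 13 = 0 remainder 2; since the remainder is 2, round up to i = 1. First occurrence in the window: #2 on Sep 10, 2047 (1×13 = 13 days in).
Jan 27, 2048 is 152 days after the start; 152 ÷ 13 = 11 remainder 9. Last occurrence in the window: #12 on Jan 18, 2048.
Occurrences #2 through #12: 11 in total.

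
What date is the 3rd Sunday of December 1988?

The first Sunday of December 1988 is December 4.
The 3rd Sunday is 2 weeks later: 4 + 14 = 18.

18 December 1988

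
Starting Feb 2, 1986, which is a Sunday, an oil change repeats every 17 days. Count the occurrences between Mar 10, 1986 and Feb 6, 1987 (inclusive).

Occurrences land 17·i days after Feb 2, 1986 for i = 0, 1, 2, …
Mar 10, 1986 is 36 days after the start; 36 ÷ 17 = 2 remainder 2; since the remainder is 2, round up to i = 3. First occurrence in the window: #4 on Mar 25, 1986 (3×17 = 51 days in).
Feb 6, 1987 is 369 days after the start; 369 ÷ 17 = 21 remainder 12. Last occurrence in the window: #22 on Jan 25, 1987.
Occurrences #4 through #22: 19 in total.

19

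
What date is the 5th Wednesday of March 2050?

2050-03-30

The first Wednesday of March 2050 is March 2.
The 5th Wednesday is 4 weeks later: 2 + 28 = 30.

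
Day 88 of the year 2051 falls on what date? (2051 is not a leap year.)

March 29, 2051

January has 31 days (88 − 31 = 57 remain).
February has 28 days (57 − 28 = 29 remain).
29 into March → March 29.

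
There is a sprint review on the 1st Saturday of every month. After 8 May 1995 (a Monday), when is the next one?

3 June 1995

May 1995 starts on a Monday, so its 1st Saturday is 6 May 1995 (5 days in).
That is not after 8 May 1995, so look at June 1995.
June 1995 starts on a Thursday, so its 1st Saturday is 3 June 1995 (2 days in).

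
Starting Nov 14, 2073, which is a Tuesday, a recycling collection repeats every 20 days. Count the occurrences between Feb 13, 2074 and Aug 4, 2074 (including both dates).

Occurrences land 20·i days after Nov 14, 2073 for i = 0, 1, 2, …
Feb 13, 2074 is 91 days after the start; 91 ÷ 20 = 4 remainder 11; since the remainder is 11, round up to i = 5. First occurrence in the window: #6 on Feb 22, 2074 (5×20 = 100 days in).
Aug 4, 2074 is 263 days after the start; 263 ÷ 20 = 13 remainder 3. Last occurrence in the window: #14 on Aug 1, 2074.
Occurrences #6 through #14: 9 in total.

9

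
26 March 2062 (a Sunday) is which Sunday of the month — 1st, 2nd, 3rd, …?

Day 26 falls in week ⌈26/7⌉ of the month.
Days 1–7 hold the 1st Sunday, 8–14 the 2nd, 15–21 the 3rd, 22–28 the 4th, 29–31 the 5th.
26 is in the range for the 4th.

4th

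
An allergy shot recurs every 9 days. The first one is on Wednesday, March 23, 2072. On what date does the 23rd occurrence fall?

October 7, 2072

The 23rd occurrence is 22 intervals after the first: 22 × 9 = 198 days after March 23, 2072.
March has 31 days — 8 days to the end of March leaves 190.
April has 30 days (160 left).
May has 31 days (129 left).
June has 30 days (99 left).
July has 31 days (68 left).
August has 31 days (37 left).
September has 30 days (7 left).
7 days into October → October 7, 2072.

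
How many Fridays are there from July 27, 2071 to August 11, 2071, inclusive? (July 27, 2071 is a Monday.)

2

July 27, 2071 is a Monday; the first Friday on or after it is July 31, 2071 (4 days later).
From July 31, 2071 to August 11, 2071: 0 + 11 = 11 days (rest of July, August).
11 ÷ 7 = 1 full weeks with remainder 4, so 1 more Fridays after the first → 2.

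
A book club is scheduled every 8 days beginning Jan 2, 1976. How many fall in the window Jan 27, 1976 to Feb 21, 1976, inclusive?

Occurrences land 8·i days after Jan 2, 1976 for i = 0, 1, 2, …
Jan 27, 1976 is 25 days after the start; 25 ÷ 8 = 3 remainder 1; since the remainder is 1, round up to i = 4. First occurrence in the window: #5 on Feb 3, 1976 (4×8 = 32 days in).
Feb 21, 1976 is 50 days after the start; 50 ÷ 8 = 6 remainder 2. Last occurrence in the window: #7 on Feb 19, 1976.
Occurrences #5 through #7: 3 in total.

3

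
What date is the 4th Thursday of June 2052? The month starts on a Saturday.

2052-06-27

June 2052 begins on a Saturday, so the first Thursday is June 6 (5 days later).
The 4th Thursday is 3 weeks later: 6 + 21 = 27.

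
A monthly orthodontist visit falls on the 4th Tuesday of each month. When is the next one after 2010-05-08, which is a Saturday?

2010-05-25

May 2010 starts on a Saturday; its first Tuesday is the 4th, so the 4th Tuesday is the 25th — 2010-05-25.
2010-05-25 is after 2010-05-08, so that is the next one.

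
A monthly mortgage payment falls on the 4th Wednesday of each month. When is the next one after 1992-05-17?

1992-05-27

May 1992 starts on a Friday; its first Wednesday is the 6th, so the 4th Wednesday is the 27th — 1992-05-27.
1992-05-27 is after 1992-05-17, so that is the next one.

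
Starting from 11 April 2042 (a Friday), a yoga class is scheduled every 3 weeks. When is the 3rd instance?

23 May 2042

The 3rd occurrence is 2 intervals after the first: 2 × 21 = 42 days after 11 April 2042.
April has 30 days — 19 days to the end of April leaves 23.
23 days into May → 23 May 2042.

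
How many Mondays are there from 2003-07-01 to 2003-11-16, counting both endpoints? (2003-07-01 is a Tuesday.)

19

2003-07-01 is a Tuesday; the first Monday on or after it is 2003-07-07 (6 days later).
From 2003-07-07 to 2003-11-16: 24 + 31 + 30 + 31 + 16 = 132 days (rest of July, August, September, October, November).
132 ÷ 7 = 18 full weeks with remainder 6, so 18 more Mondays after the first → 19.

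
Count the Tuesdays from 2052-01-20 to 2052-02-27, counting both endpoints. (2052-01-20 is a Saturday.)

6

2052-01-20 is a Saturday; the first Tuesday on or after it is 2052-01-23 (3 days later).
From 2052-01-23 to 2052-02-27: 8 + 27 = 35 days (rest of January, February).
35 ÷ 7 = 5 full weeks with remainder 0, so 5 more Tuesdays after the first → 6.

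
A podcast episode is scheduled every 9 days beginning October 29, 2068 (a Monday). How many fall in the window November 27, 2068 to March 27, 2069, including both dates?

13

Occurrences land 9·i days after October 29, 2068 for i = 0, 1, 2, …
November 27, 2068 is 29 days after the start; 29 ÷ 9 = 3 remainder 2; since the remainder is 2, round up to i = 4. First occurrence in the window: #5 on December 4, 2068 (4×9 = 36 days in).
March 27, 2069 is 149 days after the start; 149 ÷ 9 = 16 remainder 5. Last occurrence in the window: #17 on March 22, 2069.
Occurrences #5 through #17: 13 in total.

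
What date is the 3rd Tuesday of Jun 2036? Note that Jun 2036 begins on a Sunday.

Jun 17, 2036

Jun 2036 begins on a Sunday, so the first Tuesday is Jun 3 (2 days later).
The 3rd Tuesday is 2 weeks later: 3 + 14 = 17.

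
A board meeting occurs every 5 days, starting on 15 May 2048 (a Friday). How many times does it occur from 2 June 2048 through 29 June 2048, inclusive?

6

Occurrences land 5·i days after 15 May 2048 for i = 0, 1, 2, …
2 June 2048 is 18 days after the start; 18 ÷ 5 = 3 remainder 3; since the remainder is 3, round up to i = 4. First occurrence in the window: #5 on 4 June 2048 (4×5 = 20 days in).
29 June 2048 is 45 days after the start; 45 ÷ 5 = 9 remainder 0. Last occurrence in the window: #10 on 29 June 2048.
Occurrences #5 through #10: 6 in total.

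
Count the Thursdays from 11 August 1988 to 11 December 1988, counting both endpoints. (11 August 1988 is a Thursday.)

11 August 1988 is a Thursday; the first Thursday on or after it is 11 August 1988.
From 11 August 1988 to 11 December 1988: 20 + 30 + 31 + 30 + 11 = 122 days (rest of August, September, October, November, December).
122 ÷ 7 = 17 full weeks with remainder 3, so 17 more Thursdays after the first → 18.

18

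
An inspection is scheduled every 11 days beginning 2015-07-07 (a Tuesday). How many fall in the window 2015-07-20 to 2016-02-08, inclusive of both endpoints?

18

Occurrences land 11·i days after 2015-07-07 for i = 0, 1, 2, …
2015-07-20 is 13 days after the start; 13 ÷ 11 = 1 remainder 2; since the remainder is 2, round up to i = 2. First occurrence in the window: #3 on 2015-07-29 (2×11 = 22 days in).
2016-02-08 is 216 days after the start; 216 ÷ 11 = 19 remainder 7. Last occurrence in the window: #20 on 2016-02-01.
Occurrences #3 through #20: 18 in total.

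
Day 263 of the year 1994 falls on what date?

20 September 1994

January has 31 days (263 − 31 = 232 remain).
February has 28 days (232 − 28 = 204 remain).
March has 31 days (204 − 31 = 173 remain).
April has 30 days (173 − 30 = 143 remain).
May has 31 days (143 − 31 = 112 remain).
June has 30 days (112 − 30 = 82 remain).
July has 31 days (82 − 31 = 51 remain).
August has 31 days (51 − 31 = 20 remain).
20 into September → September 20.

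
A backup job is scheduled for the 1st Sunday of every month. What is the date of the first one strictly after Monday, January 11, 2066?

February 7, 2066

January 2066 starts on a Friday, so its 1st Sunday is January 3, 2066 (2 days in).
That is not after January 11, 2066, so look at February 2066.
February 2066 starts on a Monday, so its 1st Sunday is February 7, 2066 (6 days in).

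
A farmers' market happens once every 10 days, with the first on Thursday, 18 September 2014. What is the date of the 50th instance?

The 50th occurrence is 49 intervals after the first: 49 × 10 = 490 days after 18 September 2014.
September has 30 days — 12 days to the end of September leaves 478.
From end of September to end of 2014 is 92 days (386 left).
2015 has 365 days (21 left).
21 days into January → 21 January 2016.

21 January 2016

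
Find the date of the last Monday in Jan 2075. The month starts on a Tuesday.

Jan 2075 begins on a Tuesday, so the first Monday is Jan 7 (6 days later).
Jan 2075 has 31 days. Adding weeks: 7, 14, 21, 28 — the last one ≤ 31 is the 28th.

Jan 28, 2075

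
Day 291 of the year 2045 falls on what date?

January has 31 days (291 − 31 = 260 remain).
February has 28 days (260 − 28 = 232 remain).
March has 31 days (232 − 31 = 201 remain).
April has 30 days (201 − 30 = 171 remain).
May has 31 days (171 − 31 = 140 remain).
June has 30 days (140 − 30 = 110 remain).
July has 31 days (110 − 31 = 79 remain).
August has 31 days (79 − 31 = 48 remain).
September has 30 days (48 − 30 = 18 remain).
18 into October → October 18.

2045-10-18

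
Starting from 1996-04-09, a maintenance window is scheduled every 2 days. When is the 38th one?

The 38th occurrence is 37 intervals after the first: 37 × 2 = 74 days after 1996-04-09.
April has 30 days — 21 days to the end of April leaves 53.
May has 31 days (22 left).
22 days into June → 1996-06-22.

1996-06-22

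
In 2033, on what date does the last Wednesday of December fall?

28 December 2033

The first Wednesday of December 2033 is December 7.
December 2033 has 31 days. Adding weeks: 7, 14, 21, 28 — the last one ≤ 31 is the 28th.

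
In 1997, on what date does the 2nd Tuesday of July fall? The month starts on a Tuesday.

July 1997 begins on a Tuesday, so the first Tuesday is July 1.
The 2nd Tuesday is 1 weeks later: 1 + 7 = 8.

8 July 1997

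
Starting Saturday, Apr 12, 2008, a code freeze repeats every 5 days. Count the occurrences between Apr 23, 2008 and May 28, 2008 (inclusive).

7

Occurrences land 5·i days after Apr 12, 2008 for i = 0, 1, 2, …
Apr 23, 2008 is 11 days after the start; 11 ÷ 5 = 2 remainder 1; since the remainder is 1, round up to i = 3. First occurrence in the window: #4 on Apr 27, 2008 (3×5 = 15 days in).
May 28, 2008 is 46 days after the start; 46 ÷ 5 = 9 remainder 1. Last occurrence in the window: #10 on May 27, 2008.
Occurrences #4 through #10: 7 in total.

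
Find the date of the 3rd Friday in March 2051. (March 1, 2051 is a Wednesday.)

March 17, 2051

March 2051 begins on a Wednesday, so the first Friday is March 3 (2 days later).
The 3rd Friday is 2 weeks later: 3 + 14 = 17.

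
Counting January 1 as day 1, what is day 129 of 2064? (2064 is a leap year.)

January has 31 days (129 − 31 = 98 remain).
February has 29 days (98 − 29 = 69 remain).
March has 31 days (69 − 31 = 38 remain).
April has 30 days (38 − 30 = 8 remain).
8 into May → May 8.

May 8, 2064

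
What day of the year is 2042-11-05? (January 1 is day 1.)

Days in months before November: 31 + 28 + 31 + 30 + 31 + 30 + 31 + 31 + 30 + 31 = 304.
Plus 5 days into November → day 309.

309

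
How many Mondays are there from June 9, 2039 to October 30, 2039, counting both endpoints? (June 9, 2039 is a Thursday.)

June 9, 2039 is a Thursday; the first Monday on or after it is June 13, 2039 (4 days later).
From June 13, 2039 to October 30, 2039: 17 + 31 + 31 + 30 + 30 = 139 days (rest of June, July, August, September, October).
139 ÷ 7 = 19 full weeks with remainder 6, so 19 more Mondays after the first → 20.

20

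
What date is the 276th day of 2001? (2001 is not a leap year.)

January has 31 days (276 − 31 = 245 remain).
February has 28 days (245 − 28 = 217 remain).
March has 31 days (217 − 31 = 186 remain).
April has 30 days (186 − 30 = 156 remain).
May has 31 days (156 − 31 = 125 remain).
June has 30 days (125 − 30 = 95 remain).
July has 31 days (95 − 31 = 64 remain).
August has 31 days (64 − 31 = 33 remain).
September has 30 days (33 − 30 = 3 remain).
3 into October → October 3.

2001-10-03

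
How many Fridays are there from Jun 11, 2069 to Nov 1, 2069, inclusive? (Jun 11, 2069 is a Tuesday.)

21

Jun 11, 2069 is a Tuesday; the first Friday on or after it is Jun 14, 2069 (3 days later).
From Jun 14, 2069 to Nov 1, 2069: 16 + 31 + 31 + 30 + 31 + 1 = 140 days (rest of Jun, Jul, Aug, Sep, Oct, Nov).
140 ÷ 7 = 20 full weeks with remainder 0, so 20 more Fridays after the first → 21.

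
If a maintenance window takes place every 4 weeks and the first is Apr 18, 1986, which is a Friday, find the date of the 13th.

The 13th occurrence is 12 intervals after the first: 12 × 28 = 336 days after Apr 18, 1986.
Apr has 30 days — 12 days to the end of Apr leaves 324.
May has 31 days (293 left).
Jun has 30 days (263 left).
Jul has 31 days (232 left).
Aug has 31 days (201 left).
Sep has 30 days (171 left).
Oct has 31 days (140 left).
Nov has 30 days (110 left).
Dec has 31 days (79 left).
Jan has 31 days (48 left).
Feb has 28 days (20 left).
20 days into Mar → Mar 20, 1987.

Mar 20, 1987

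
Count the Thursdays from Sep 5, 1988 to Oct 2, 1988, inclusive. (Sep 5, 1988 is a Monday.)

4

Sep 5, 1988 is a Monday; the first Thursday on or after it is Sep 8, 1988 (3 days later).
From Sep 8, 1988 to Oct 2, 1988: 22 + 2 = 24 days (rest of Sep, Oct).
24 ÷ 7 = 3 full weeks with remainder 3, so 3 more Thursdays after the first → 4.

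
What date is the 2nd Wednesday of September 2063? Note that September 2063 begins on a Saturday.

September 2063 begins on a Saturday, so the first Wednesday is September 5 (4 days later).
The 2nd Wednesday is 1 weeks later: 5 + 7 = 12.

September 12, 2063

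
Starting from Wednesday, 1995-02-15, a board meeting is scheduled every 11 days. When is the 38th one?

1996-03-28

The 38th occurrence is 37 intervals after the first: 37 × 11 = 407 days after 1995-02-15.
February has 28 days — 13 days to the end of February leaves 394.
March has 31 days (363 left).
April has 30 days (333 left).
May has 31 days (302 left).
June has 30 days (272 left).
July has 31 days (241 left).
August has 31 days (210 left).
September has 30 days (180 left).
October has 31 days (149 left).
November has 30 days (119 left).
December has 31 days (88 left).
January has 31 days (57 left).
February has 29 days (28 left).
28 days into March → 1996-03-28.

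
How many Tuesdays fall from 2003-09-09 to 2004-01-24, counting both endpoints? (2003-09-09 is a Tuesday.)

2003-09-09 is a Tuesday; the first Tuesday on or after it is 2003-09-09.
From 2003-09-09 to 2004-01-24: 21 + 31 + 30 + 31 + 24 = 137 days (rest of September, October, November, December, January).
137 ÷ 7 = 19 full weeks with remainder 4, so 19 more Tuesdays after the first → 20.

20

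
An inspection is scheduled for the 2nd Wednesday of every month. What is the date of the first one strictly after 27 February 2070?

12 March 2070

February 2070 starts on a Saturday; its first Wednesday is the 5th, so the 2nd Wednesday is the 12th — 12 February 2070.
That is not after 27 February 2070, so look at March 2070.
March 2070 starts on a Saturday; its first Wednesday is the 5th, so the 2nd Wednesday is the 12th — 12 March 2070.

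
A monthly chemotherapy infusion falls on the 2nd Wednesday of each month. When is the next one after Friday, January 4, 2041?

January 2041 starts on a Tuesday; its first Wednesday is the 2nd, so the 2nd Wednesday is the 9th — January 9, 2041.
January 9, 2041 is after January 4, 2041, so that is the next one.

January 9, 2041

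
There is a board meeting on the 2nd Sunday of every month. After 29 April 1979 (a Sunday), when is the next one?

April 1979 starts on a Sunday; its first Sunday is the 1st, so the 2nd Sunday is the 8th — 8 April 1979.
That is not after 29 April 1979, so look at May 1979.
May 1979 starts on a Tuesday; its first Sunday is the 6th, so the 2nd Sunday is the 13th — 13 May 1979.

13 May 1979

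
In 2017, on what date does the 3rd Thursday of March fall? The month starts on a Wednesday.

March 16, 2017

March 2017 begins on a Wednesday, so the first Thursday is March 2 (1 day later).
The 3rd Thursday is 2 weeks later: 2 + 14 = 16.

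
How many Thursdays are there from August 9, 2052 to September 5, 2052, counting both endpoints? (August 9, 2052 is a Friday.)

August 9, 2052 is a Friday; the first Thursday on or after it is August 15, 2052 (6 days later).
From August 15, 2052 to September 5, 2052: 16 + 5 = 21 days (rest of August, September).
21 ÷ 7 = 3 full weeks with remainder 0, so 3 more Thursdays after the first → 4.

4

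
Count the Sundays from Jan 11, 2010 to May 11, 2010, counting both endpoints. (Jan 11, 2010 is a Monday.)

Jan 11, 2010 is a Monday; the first Sunday on or after it is Jan 17, 2010 (6 days later).
From Jan 17, 2010 to May 11, 2010: 14 + 28 + 31 + 30 + 11 = 114 days (rest of Jan, Feb, Mar, Apr, May).
114 ÷ 7 = 16 full weeks with remainder 2, so 16 more Sundays after the first → 17.

17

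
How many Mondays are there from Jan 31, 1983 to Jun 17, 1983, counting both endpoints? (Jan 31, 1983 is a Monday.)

20

Jan 31, 1983 is a Monday; the first Monday on or after it is Jan 31, 1983.
From Jan 31, 1983 to Jun 17, 1983: 0 + 28 + 31 + 30 + 31 + 17 = 137 days (rest of Jan, Feb, Mar, Apr, May, Jun).
137 ÷ 7 = 19 full weeks with remainder 4, so 19 more Mondays after the first → 20.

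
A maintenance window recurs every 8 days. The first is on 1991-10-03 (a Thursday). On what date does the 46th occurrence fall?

1992-09-27

The 46th occurrence is 45 intervals after the first: 45 × 8 = 360 days after 1991-10-03.
October has 31 days — 28 days to the end of October leaves 332.
November has 30 days (302 left).
December has 31 days (271 left).
January has 31 days (240 left).
February has 29 days (211 left).
March has 31 days (180 left).
April has 30 days (150 left).
May has 31 days (119 left).
June has 30 days (89 left).
July has 31 days (58 left).
August has 31 days (27 left).
27 days into September → 1992-09-27.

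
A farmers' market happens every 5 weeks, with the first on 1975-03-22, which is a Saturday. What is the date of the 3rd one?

The 3rd occurrence is 2 intervals after the first: 2 × 35 = 70 days after 1975-03-22.
March has 31 days — 9 days to the end of March leaves 61.
April has 30 days (31 left).
31 days into May → 1975-05-31.

1975-05-31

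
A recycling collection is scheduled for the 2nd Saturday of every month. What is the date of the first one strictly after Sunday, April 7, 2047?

April 2047 starts on a Monday; its first Saturday is the 6th, so the 2nd Saturday is the 13th — April 13, 2047.
April 13, 2047 is after April 7, 2047, so that is the next one.

April 13, 2047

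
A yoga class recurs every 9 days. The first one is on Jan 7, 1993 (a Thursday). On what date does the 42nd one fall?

The 42nd occurrence is 41 intervals after the first: 41 × 9 = 369 days after Jan 7, 1993.
Jan has 31 days — 24 days to the end of Jan leaves 345.
Feb has 28 days (317 left).
Mar has 31 days (286 left).
Apr has 30 days (256 left).
May has 31 days (225 left).
Jun has 30 days (195 left).
Jul has 31 days (164 left).
Aug has 31 days (133 left).
Sep has 30 days (103 left).
Oct has 31 days (72 left).
Nov has 30 days (42 left).
Dec has 31 days (11 left).
11 days into Jan → Jan 11, 1994.

Jan 11, 1994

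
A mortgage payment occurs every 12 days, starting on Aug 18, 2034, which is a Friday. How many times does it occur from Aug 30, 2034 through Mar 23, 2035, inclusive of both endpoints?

Occurrences land 12·i days after Aug 18, 2034 for i = 0, 1, 2, …
Aug 30, 2034 is 12 days after the start; 12 ÷ 12 = 1 remainder 0. First occurrence in the window: #2 on Aug 30, 2034 (1×12 = 12 days in).
Mar 23, 2035 is 217 days after the start; 217 ÷ 12 = 18 remainder 1. Last occurrence in the window: #19 on Mar 22, 2035.
Occurrences #2 through #19: 18 in total.

18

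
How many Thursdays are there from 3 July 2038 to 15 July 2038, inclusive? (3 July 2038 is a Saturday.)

2

3 July 2038 is a Saturday; the first Thursday on or after it is 8 July 2038 (5 days later).
From 8 July 2038 to 15 July 2038 is 15 − 8 = 7 days.
7 ÷ 7 = 1 full weeks with remainder 0, so 1 more Thursdays after the first → 2.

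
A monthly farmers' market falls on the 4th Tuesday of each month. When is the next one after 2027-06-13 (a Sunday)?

June 2027 starts on a Tuesday; its first Tuesday is the 1st, so the 4th Tuesday is the 22nd — 2027-06-22.
2027-06-22 is after 2027-06-13, so that is the next one.

2027-06-22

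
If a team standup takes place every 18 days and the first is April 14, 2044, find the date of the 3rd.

May 20, 2044

The 3rd occurrence is 2 intervals after the first: 2 × 18 = 36 days after April 14, 2044.
April has 30 days — 16 days to the end of April leaves 20.
20 days into May → May 20, 2044.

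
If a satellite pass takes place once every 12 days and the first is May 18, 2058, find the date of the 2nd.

The 2nd occurrence is 1 interval after the first: 1 × 12 = 12 days after May 18, 2058.
12 days later is May 30, 2058.

May 30, 2058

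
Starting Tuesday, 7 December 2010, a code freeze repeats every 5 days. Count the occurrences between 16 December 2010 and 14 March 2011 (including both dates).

18

Occurrences land 5·i days after 7 December 2010 for i = 0, 1, 2, …
16 December 2010 is 9 days after the start; 9 ÷ 5 = 1 remainder 4; since the remainder is 4, round up to i = 2. First occurrence in the window: #3 on 17 December 2010 (2×5 = 10 days in).
14 March 2011 is 97 days after the start; 97 ÷ 5 = 19 remainder 2. Last occurrence in the window: #20 on 12 March 2011.
Occurrences #3 through #20: 18 in total.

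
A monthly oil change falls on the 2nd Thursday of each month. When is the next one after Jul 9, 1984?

Jul 1984 starts on a Sunday; its first Thursday is the 5th, so the 2nd Thursday is the 12th — Jul 12, 1984.
Jul 12, 1984 is after Jul 9, 1984, so that is the next one.

Jul 12, 1984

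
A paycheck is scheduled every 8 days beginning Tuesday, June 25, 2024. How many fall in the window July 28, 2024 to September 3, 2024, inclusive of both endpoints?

Occurrences land 8·i days after June 25, 2024 for i = 0, 1, 2, …
July 28, 2024 is 33 days after the start; 33 ÷ 8 = 4 remainder 1; since the remainder is 1, round up to i = 5. First occurrence in the window: #6 on August 4, 2024 (5×8 = 40 days in).
September 3, 2024 is 70 days after the start; 70 ÷ 8 = 8 remainder 6. Last occurrence in the window: #9 on August 28, 2024.
Occurrences #6 through #9: 4 in total.

4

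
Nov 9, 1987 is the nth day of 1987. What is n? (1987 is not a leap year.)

Days in months before Nov: 31 + 28 + 31 + 30 + 31 + 30 + 31 + 31 + 30 + 31 = 304.
Plus 9 days into Nov → day 313.

313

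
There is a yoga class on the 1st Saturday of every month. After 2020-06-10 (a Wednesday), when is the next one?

2020-07-04

June 2020 starts on a Monday, so its 1st Saturday is 2020-06-06 (5 days in).
That is not after 2020-06-10, so look at July 2020.
July 2020 starts on a Wednesday, so its 1st Saturday is 2020-07-04 (3 days in).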